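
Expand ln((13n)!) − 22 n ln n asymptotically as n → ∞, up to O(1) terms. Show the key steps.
ln((13n)!) − 22 n ln n = −9 n ln n + 13(ln 13 − 1) n + (1/2) ln(2π·13n) + O(1/n)

Stirling: ln((13n)!) = 13n ln(13n) − 13n + (1/2) ln(2π·13n) + O(1/n).
Expand 13n ln(13n) = 13n (ln n + ln 13) = 13n ln n + 13n ln 13.
Subtract 22n ln n: leading term is (13 − 22) n ln n = −9 n ln n. The next term is 13n ln 13 − 13n = 13(ln 13 − 1) n. Then the (1/2) ln(2π·13n) correction.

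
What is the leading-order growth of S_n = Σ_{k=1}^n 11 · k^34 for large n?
S_n ~ 11 · n^35 / 35

By integral comparison (Euler-Maclaurin), Σ_{k=1}^n 11 · k^34 = 11 · ∫_0^n x^34 dx + O(n^34) = 11 · n^35/35 + O(n^34). (Equivalently, Faulhaber's formula gives the same leading term.)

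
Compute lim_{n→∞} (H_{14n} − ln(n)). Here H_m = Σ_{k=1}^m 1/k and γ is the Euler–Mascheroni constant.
lim = ln 14 + γ

By Euler-Maclaurin, H_m = ln m + γ + O(1/m). So
  H_{14n} − ln(n) = ln(14n) + γ − ln(n) + O(1/n)
                       = ln(14/1) + γ + O(1/n).
Hence the limit is ln(14/1) + γ.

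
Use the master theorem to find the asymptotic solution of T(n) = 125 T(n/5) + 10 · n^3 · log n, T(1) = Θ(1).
T(n) = Θ(n^3 · (log n)^2)

Here log_5 125 = 3 and f(n) = 10 · n^3 · log n = Θ(n^(log_5 125) · (log n)^1). This is the extended Case 2 of the master theorem (f matches the critical exponent up to log factors), giving T(n) = Θ(n^(log_5 125) · (log n)^(1+1)) = Θ(n^3 · (log n)^2).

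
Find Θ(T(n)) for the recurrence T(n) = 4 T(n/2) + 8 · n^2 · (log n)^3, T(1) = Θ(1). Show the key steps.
T(n) = Θ(n^2 · (log n)^4)

Here log_2 4 = 2 and f(n) = 8 · n^2 · (log n)^3 = Θ(n^(log_2 4) · (log n)^3). This is the extended Case 2 of the master theorem (f matches the critical exponent up to log factors), giving T(n) = Θ(n^(log_2 4) · (log n)^(3+1)) = Θ(n^2 · (log n)^4).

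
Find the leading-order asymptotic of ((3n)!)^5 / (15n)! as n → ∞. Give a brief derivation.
((3n)!)^5/(15n)! ~ ((2π·3n)^(4/2) / sqrt(5)) · 5^(−5·3n)  →  0

Write N = 3n. Stirling: N! ~ sqrt(2π N)(N/e)^N and (5N)! ~ sqrt(2π·5N)·(5N/e)^(5N).
  (N!)^5/(5N)! ~ (2π N)^(5/2) (N/e)^(5N) / [sqrt(2π·5N) (5N/e)^(5N)]
     = (2π N)^(5/2) / sqrt(2π·5N) · (N/(5N))^(5N)
     = (2π N)^((5−1)/2) / sqrt(5) · 5^(−5N).
Since 5^5 > 1, the factor 5^(−5N) decays exponentially, so the ratio → 0. Substituting N = 3n gives the stated form.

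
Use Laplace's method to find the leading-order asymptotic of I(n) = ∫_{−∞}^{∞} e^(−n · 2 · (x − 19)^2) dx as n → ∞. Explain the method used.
I(n) = sqrt(π/(2n))

Here φ(x) = 2 · (x − 19)^2 has its unique minimum at x* = 19 with φ(x*) = 0 and φ''(x*) = 4. Laplace's method gives
  I(n) ~ e^(−n φ(x*)) · sqrt(2π / (n · φ''(x*))) = sqrt(2π / (4n)) = sqrt(π/(2n)).
This is exact: substituting u = (x − 19)·sqrt(2n) gives I(n) = (1/sqrt(2n)) ∫_{−∞}^{∞} e^(−u^2) du = sqrt(π/(2n)).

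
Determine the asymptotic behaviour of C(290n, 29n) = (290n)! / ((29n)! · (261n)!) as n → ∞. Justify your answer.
C(290n, 29n) ~ (10000000000/387420489)^(29n) · sqrt(5/(9π·29n))

Write N = 29n. Apply Stirling to each factorial:
  (10N)! ~ sqrt(2π·10N) · (10N/e)^(10N),
  N! ~ sqrt(2π N) · (N/e)^N,
  (9N)! ~ sqrt(2π·9N) · (9N/e)^(9N).
The exponential factors combine to (10N)^(10N) / (N^N · (9N)^(9N)) = 10^(10N)/9^(9N) = (10^10/9^9)^N = (10000000000/387420489)^N.
The square-root prefactors combine to sqrt(2π·10N) / (sqrt(2π N)·sqrt(2π·9N)) = sqrt(10 / (2π·9·N)) = sqrt(5/(9π·29n)).
Substituting N = 29n: C(290n, 29n) ~ (10000000000/387420489)^(29n) · sqrt(5/(9π·29n)).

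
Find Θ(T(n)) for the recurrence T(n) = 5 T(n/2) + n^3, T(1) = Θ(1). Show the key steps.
T(n) = Θ(n^3)

log_2 5 ≈ 2.322. f(n) = n^3 dominates n^(log_2 5) since 3 > 2.322, and the regularity condition a·f(n/b) = 5·(n/2)^3 = (5/8)·n^3 ≤ c·f(n) holds with c = 5/8 ≈ 0.625 < 1. So this is Case 3: T(n) = Θ(f(n)) = Θ(n^3).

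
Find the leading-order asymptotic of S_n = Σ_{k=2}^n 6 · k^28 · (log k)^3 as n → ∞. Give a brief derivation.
S_n ~ 6 · n^29 · (log n)^3 / 29

By integral comparison, S_n = ∫_1^n 6 · x^28 · (log x)^3 dx + O(n^28 · (log n)^3). For the integral, the leading term of ∫_1^n x^28 (log x)^3 dx is n^29/29 · (log n)^3 (by repeated integration by parts; each step lowers the log-exponent and produces a relatively O(1/log n) correction). Hence S_n ~ 6 · n^29 · (log n)^3 / 29.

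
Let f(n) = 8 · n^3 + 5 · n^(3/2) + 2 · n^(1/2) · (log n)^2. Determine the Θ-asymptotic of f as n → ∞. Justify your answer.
f(n) ∈ Θ(n^3)

Compare the terms by growth order. For large n, n^a · (log n)^b dominates n^a' · (log n)^b' iff a > a', or (a = a' and b > b'). Ranking the 3 terms shows the dominant one is 8 · n^3. Hence f(n) ∈ Θ(n^3).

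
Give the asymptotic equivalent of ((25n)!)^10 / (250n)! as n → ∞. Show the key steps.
((25n)!)^10/(250n)! ~ ((2π·25n)^(9/2) / sqrt(10)) · 10^(−10·25n)  →  0

Write N = 25n. Stirling: N! ~ sqrt(2π N)(N/e)^N and (10N)! ~ sqrt(2π·10N)·(10N/e)^(10N).
  (N!)^10/(10N)! ~ (2π N)^(10/2) (N/e)^(10N) / [sqrt(2π·10N) (10N/e)^(10N)]
     = (2π N)^(10/2) / sqrt(2π·10N) · (N/(10N))^(10N)
     = (2π N)^((10−1)/2) / sqrt(10) · 10^(−10N).
Since 10^10 > 1, the factor 10^(−10N) decays exponentially, so the ratio → 0. Substituting N = 25n gives the stated form.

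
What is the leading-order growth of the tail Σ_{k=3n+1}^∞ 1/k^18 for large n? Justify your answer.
Σ_{k>3n} 1/k^18 ~ 1/(17 · (3n)^17)

Compare to the integral: ∫_{3n}^∞ x^(−18) dx = [−x^(−17)/17]_{3n}^∞ = 1/((18−1)·(3n)^17). Euler-Maclaurin then gives
  Σ_{k>3n} 1/k^18 = ∫_{3n}^∞ dx/x^18 − 1/(2·(3n)^18) + O(1/(3n)^19).
(Equivalently this is ζ(18) − Σ_{k≤3n} 1/k^18.)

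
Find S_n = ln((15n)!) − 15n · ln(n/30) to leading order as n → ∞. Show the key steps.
S_n ~ 15n · (ln 450 − 1) + O(ln n)

Stirling: ln((15n)!) = 15n ln(15n) − 15n + O(ln n).
  S_n = 15n ln(15n) − 15n − 15n ln(n/30) + O(ln n)
      = 15n ln(15n) − 15n ln n + 15n ln 30 − 15n + O(ln n)
      = 15n ln 15 + 15n ln 30 − 15n + O(ln n)
      = 15n (ln 450 − 1) + O(ln n).
Numerically ln(450) − 1 ≈ 5.1092.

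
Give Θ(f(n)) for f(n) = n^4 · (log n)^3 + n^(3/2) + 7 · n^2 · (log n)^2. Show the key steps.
f(n) ∈ Θ(n^4 · (log n)^3)

Compare the terms by growth order. For large n, n^a · (log n)^b dominates n^a' · (log n)^b' iff a > a', or (a = a' and b > b'). Ranking the 3 terms shows the dominant one is n^4 · (log n)^3. Hence f(n) ∈ Θ(n^4 · (log n)^3).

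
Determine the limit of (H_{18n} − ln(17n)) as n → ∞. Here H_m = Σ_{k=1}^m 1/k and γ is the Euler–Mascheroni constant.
lim = ln(18/17) + γ

By Euler-Maclaurin, H_m = ln m + γ + O(1/m). So
  H_{18n} − ln(17n) = ln(18n) + γ − ln(17n) + O(1/n)
                       = ln(18/17) + γ + O(1/n).
Hence the limit is ln(18/17) + γ.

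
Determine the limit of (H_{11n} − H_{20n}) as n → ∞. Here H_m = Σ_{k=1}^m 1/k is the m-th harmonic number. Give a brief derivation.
lim = ln(11/20)

Euler-Maclaurin gives H_m = ln m + γ + 1/(2m) + O(1/m^2). The γ and O(1/m) terms cancel in the difference:
  H_{11n} − H_{20n} = ln(11n) − ln(20n) + O(1/n) = ln(11/20) + O(1/n).
Hence the limit is ln(11/20).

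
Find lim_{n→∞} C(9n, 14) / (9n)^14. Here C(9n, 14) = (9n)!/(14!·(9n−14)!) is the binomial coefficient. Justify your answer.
lim = 1/14! = 1/87178291200

With N = 9n → ∞: C(N, 14) / N^14 = [N(N−1)…(N−13)] / (14! · N^14) = (1/14!) · 1 · (1 − 1/(9n)) · … · (1 − 13/(9n)). Each factor → 1 as N → ∞, so the limit is 1/14! = 1/87178291200.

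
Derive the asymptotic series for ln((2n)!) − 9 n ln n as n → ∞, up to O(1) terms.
ln((2n)!) − 9 n ln n = −7 n ln n + 2(ln 2 − 1) n + (1/2) ln(2π·2n) + O(1/n)

Stirling: ln((2n)!) = 2n ln(2n) − 2n + (1/2) ln(2π·2n) + O(1/n).
Expand 2n ln(2n) = 2n (ln n + ln 2) = 2n ln n + 2n ln 2.
Subtract 9n ln n: leading term is (2 − 9) n ln n = −7 n ln n. The next term is 2n ln 2 − 2n = 2(ln 2 − 1) n. Then the (1/2) ln(2π·2n) correction.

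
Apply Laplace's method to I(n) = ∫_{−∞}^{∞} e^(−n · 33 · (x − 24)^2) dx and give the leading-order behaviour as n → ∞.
I(n) = sqrt(π/(33n))

Here φ(x) = 33 · (x − 24)^2 has its unique minimum at x* = 24 with φ(x*) = 0 and φ''(x*) = 66. Laplace's method gives
  I(n) ~ e^(−n φ(x*)) · sqrt(2π / (n · φ''(x*))) = sqrt(2π / (66n)) = sqrt(π/(33n)).
This is exact: substituting u = (x − 24)·sqrt(33n) gives I(n) = (1/sqrt(33n)) ∫_{−∞}^{∞} e^(−u^2) du = sqrt(π/(33n)).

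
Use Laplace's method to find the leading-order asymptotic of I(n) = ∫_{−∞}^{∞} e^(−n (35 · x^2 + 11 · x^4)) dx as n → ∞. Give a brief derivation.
I(n) ~ sqrt(π/(35n))

φ(x) = 35 · x^2 + 11 · x^4 has its unique global minimum at x* = 0 (since φ'(x) = 70x + 44x^3 = 0 only at x = 0 for real x with both coefficients positive, and φ → ∞ as |x| → ∞). At x* = 0, φ(0) = 0 and φ''(0) = 70. Laplace's method then gives
  I(n) ~ sqrt(2π / (n · φ''(0))) · e^(−n φ(0)) = sqrt(2π / (70n)) = sqrt(π/(35n)).
The 11 · x^4 term contributes only at subleading order (an O(1/n) relative correction).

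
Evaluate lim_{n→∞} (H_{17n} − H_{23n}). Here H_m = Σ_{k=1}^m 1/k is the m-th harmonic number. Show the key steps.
lim = ln(17/23)

Euler-Maclaurin gives H_m = ln m + γ + 1/(2m) + O(1/m^2). The γ and O(1/m) terms cancel in the difference:
  H_{17n} − H_{23n} = ln(17n) − ln(23n) + O(1/n) = ln(17/23) + O(1/n).
Hence the limit is ln(17/23).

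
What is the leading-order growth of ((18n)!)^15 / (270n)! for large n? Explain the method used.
((18n)!)^15/(270n)! ~ ((2π·18n)^(14/2) / sqrt(15)) · 15^(−15·18n)  →  0

Write N = 18n. Stirling: N! ~ sqrt(2π N)(N/e)^N and (15N)! ~ sqrt(2π·15N)·(15N/e)^(15N).
  (N!)^15/(15N)! ~ (2π N)^(15/2) (N/e)^(15N) / [sqrt(2π·15N) (15N/e)^(15N)]
     = (2π N)^(15/2) / sqrt(2π·15N) · (N/(15N))^(15N)
     = (2π N)^((15−1)/2) / sqrt(15) · 15^(−15N).
Since 15^15 > 1, the factor 15^(−15N) decays exponentially, so the ratio → 0. Substituting N = 18n gives the stated form.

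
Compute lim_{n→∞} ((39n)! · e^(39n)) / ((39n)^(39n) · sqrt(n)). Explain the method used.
lim = sqrt(2π·39)

Stirling: (39n)! ~ sqrt(2π·39n) · (39n/e)^(39n). Hence
  (39n)! · e^(39n) / (39n)^(39n) ~ sqrt(2π·39n).
Dividing by sqrt(n): sqrt(2π·39n) / sqrt(n) = sqrt(2π·39) · n^((1−1)/2), so the limit is sqrt(2π·39).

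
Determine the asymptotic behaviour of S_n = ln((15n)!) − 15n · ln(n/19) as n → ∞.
S_n ~ 15n · (ln 285 − 1) + O(ln n)

Stirling: ln((15n)!) = 15n ln(15n) − 15n + O(ln n).
  S_n = 15n ln(15n) − 15n − 15n ln(n/19) + O(ln n)
      = 15n ln(15n) − 15n ln n + 15n ln 19 − 15n + O(ln n)
      = 15n ln 15 + 15n ln 19 − 15n + O(ln n)
      = 15n (ln 285 − 1) + O(ln n).
Numerically ln(285) − 1 ≈ 4.6525.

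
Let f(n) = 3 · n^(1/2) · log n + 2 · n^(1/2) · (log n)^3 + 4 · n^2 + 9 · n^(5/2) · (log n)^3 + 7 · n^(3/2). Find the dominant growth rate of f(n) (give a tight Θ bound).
f(n) ∈ Θ(n^(5/2) · (log n)^3)

Compare the terms by growth order. For large n, n^a · (log n)^b dominates n^a' · (log n)^b' iff a > a', or (a = a' and b > b'). Ranking the 5 terms shows the dominant one is 9 · n^(5/2) · (log n)^3. Hence f(n) ∈ Θ(n^(5/2) · (log n)^3).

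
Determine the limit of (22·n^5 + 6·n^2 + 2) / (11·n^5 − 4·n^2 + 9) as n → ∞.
lim = 22/11 = 2

For large n the leading n^5 terms dominate both numerator and denominator. Dividing top and bottom by n^5, every other term tends to 0, leaving 22/11 = 2.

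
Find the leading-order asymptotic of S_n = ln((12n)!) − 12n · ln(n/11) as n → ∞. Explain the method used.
S_n ~ 12n · (ln 132 − 1) + O(ln n)

Stirling: ln((12n)!) = 12n ln(12n) − 12n + O(ln n).
  S_n = 12n ln(12n) − 12n − 12n ln(n/11) + O(ln n)
      = 12n ln(12n) − 12n ln n + 12n ln 11 − 12n + O(ln n)
      = 12n ln 12 + 12n ln 11 − 12n + O(ln n)
      = 12n (ln 132 − 1) + O(ln n).
Numerically ln(132) − 1 ≈ 3.8828.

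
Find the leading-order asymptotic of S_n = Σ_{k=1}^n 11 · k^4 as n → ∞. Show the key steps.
S_n ~ 11 · n^5 / 5

By integral comparison (Euler-Maclaurin), Σ_{k=1}^n 11 · k^4 = 11 · ∫_0^n x^4 dx + O(n^4) = 11 · n^5/5 + O(n^4). (Equivalently, Faulhaber's formula gives the same leading term.)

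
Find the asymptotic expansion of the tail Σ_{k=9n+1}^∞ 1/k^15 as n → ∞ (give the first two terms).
Σ_{k>9n} 1/k^15 = 1/(14 · (9n)^14) − 1/(2 · (9n)^15) + O(1/(9n)^16)

Compare to the integral: ∫_{9n}^∞ x^(−15) dx = [−x^(−14)/14]_{9n}^∞ = 1/((15−1)·(9n)^14). The Euler-Maclaurin correction adds −f(9n)/2 = −1/(2·(9n)^15). Euler-Maclaurin then gives
  Σ_{k>9n} 1/k^15 = ∫_{9n}^∞ dx/x^15 − 1/(2·(9n)^15) + O(1/(9n)^16).
(Equivalently this is ζ(15) − Σ_{k≤9n} 1/k^15.)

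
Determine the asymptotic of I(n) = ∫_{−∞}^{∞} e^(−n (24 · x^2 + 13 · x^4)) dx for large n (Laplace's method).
I(n) ~ sqrt(π/(24n))

φ(x) = 24 · x^2 + 13 · x^4 has its unique global minimum at x* = 0 (since φ'(x) = 48x + 52x^3 = 0 only at x = 0 for real x with both coefficients positive, and φ → ∞ as |x| → ∞). At x* = 0, φ(0) = 0 and φ''(0) = 48. Laplace's method then gives
  I(n) ~ sqrt(2π / (n · φ''(0))) · e^(−n φ(0)) = sqrt(2π / (48n)) = sqrt(π/(24n)).
The 13 · x^4 term contributes only at subleading order (an O(1/n) relative correction).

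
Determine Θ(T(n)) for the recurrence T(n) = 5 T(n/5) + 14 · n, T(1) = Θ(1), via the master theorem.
T(n) = Θ(n log n)

log_5 5 = 1, and f(n) = 14 · n = Θ(n^(log_5 5)). This is Case 2 of the master theorem: T(n) = Θ(f(n) · log n) = Θ(n log n).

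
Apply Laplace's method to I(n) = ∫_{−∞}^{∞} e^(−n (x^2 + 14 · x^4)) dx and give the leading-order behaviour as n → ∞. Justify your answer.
I(n) ~ sqrt(π/n)

φ(x) = x^2 + 14 · x^4 has its unique global minimum at x* = 0 (since φ'(x) = 2x + 56x^3 = 0 only at x = 0 for real x with both coefficients positive, and φ → ∞ as |x| → ∞). At x* = 0, φ(0) = 0 and φ''(0) = 2. Laplace's method then gives
  I(n) ~ sqrt(2π / (n · φ''(0))) · e^(−n φ(0)) = sqrt(2π / (2n)) = sqrt(π/n).
The 14 · x^4 term contributes only at subleading order (an O(1/n) relative correction).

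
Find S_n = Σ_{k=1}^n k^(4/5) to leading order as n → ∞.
S_n ~ (5/9) · n^(9/5)

Integral comparison: Σ_{k=1}^n k^(4/5) = ∫_0^n x^(4/5) dx + O(n^(4/5)). The integral is n^(1 + 4/5) / (1 + 4/5) = n^((4+5)/5) / ((4+5)/5) = (5/9) · n^(9/5).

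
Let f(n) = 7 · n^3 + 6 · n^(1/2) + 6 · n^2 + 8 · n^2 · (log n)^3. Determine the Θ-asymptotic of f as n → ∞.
f(n) ∈ Θ(n^3)

Compare the terms by growth order. For large n, n^a · (log n)^b dominates n^a' · (log n)^b' iff a > a', or (a = a' and b > b'). Ranking the 4 terms shows the dominant one is 7 · n^3. Hence f(n) ∈ Θ(n^3).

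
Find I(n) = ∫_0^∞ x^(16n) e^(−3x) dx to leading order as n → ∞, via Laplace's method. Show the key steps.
I(n) ~ (sqrt(2π·16n) / 3) · (16n/(3e))^(16n)

Write the integrand as exp(16n ln x − 3x) and set f(x) = 16n ln x − 3x. Then f'(x) = 16n/x − 3 = 0 at x* = 16n/3, and f''(x*) = −16n/x*^2 = −3^2/(16n). Laplace's method (interior maximum) gives
  I(n) ~ e^(f(x*)) · sqrt(2π / |f''(x*)|)
        = exp(16n ln(16n/3) − 16n) · sqrt(2π · 16n / 3^2)
        = (16n/3)^(16n) e^(−16n) · sqrt(2π·16n) / 3
        = (sqrt(2π·16n) / 3) · (16n/(3e))^(16n).
This matches Γ(16n+1)/3^(16n+1) with Stirling applied to Γ.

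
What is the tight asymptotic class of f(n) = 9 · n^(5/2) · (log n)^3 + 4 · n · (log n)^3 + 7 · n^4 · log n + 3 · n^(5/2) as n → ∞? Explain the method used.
f(n) ∈ Θ(n^4 · log n)

Compare the terms by growth order. For large n, n^a · (log n)^b dominates n^a' · (log n)^b' iff a > a', or (a = a' and b > b'). Ranking the 4 terms shows the dominant one is 7 · n^4 · log n. Hence f(n) ∈ Θ(n^4 · log n).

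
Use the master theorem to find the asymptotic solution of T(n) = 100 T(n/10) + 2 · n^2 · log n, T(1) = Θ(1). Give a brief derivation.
T(n) = Θ(n^2 · (log n)^2)

Here log_10 100 = 2 and f(n) = 2 · n^2 · log n = Θ(n^(log_10 100) · (log n)^1). This is the extended Case 2 of the master theorem (f matches the critical exponent up to log factors), giving T(n) = Θ(n^(log_10 100) · (log n)^(1+1)) = Θ(n^2 · (log n)^2).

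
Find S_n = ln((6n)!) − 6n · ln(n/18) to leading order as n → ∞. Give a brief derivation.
S_n ~ 6n · (ln 108 − 1) + O(ln n)

Stirling: ln((6n)!) = 6n ln(6n) − 6n + O(ln n).
  S_n = 6n ln(6n) − 6n − 6n ln(n/18) + O(ln n)
      = 6n ln(6n) − 6n ln n + 6n ln 18 − 6n + O(ln n)
      = 6n ln 6 + 6n ln 18 − 6n + O(ln n)
      = 6n (ln 108 − 1) + O(ln n).
Numerically ln(108) − 1 ≈ 3.6821.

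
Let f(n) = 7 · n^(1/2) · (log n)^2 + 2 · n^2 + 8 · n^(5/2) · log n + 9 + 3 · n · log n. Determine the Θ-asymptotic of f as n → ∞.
f(n) ∈ Θ(n^(5/2) · log n)

Compare the terms by growth order. For large n, n^a · (log n)^b dominates n^a' · (log n)^b' iff a > a', or (a = a' and b > b'). Ranking the 5 terms shows the dominant one is 8 · n^(5/2) · log n. Hence f(n) ∈ Θ(n^(5/2) · log n).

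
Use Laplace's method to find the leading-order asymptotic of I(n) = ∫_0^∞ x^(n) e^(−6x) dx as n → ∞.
I(n) ~ (sqrt(2π·n) / 6) · (n/(6e))^(n)

Write the integrand as exp(n ln x − 6x) and set f(x) = n ln x − 6x. Then f'(x) = n/x − 6 = 0 at x* = n/6, and f''(x*) = −n/x*^2 = −6^2/(n). Laplace's method (interior maximum) gives
  I(n) ~ e^(f(x*)) · sqrt(2π / |f''(x*)|)
        = exp(n ln(n/6) − n) · sqrt(2π · n / 6^2)
        = (n/6)^(n) e^(−n) · sqrt(2π·n) / 6
        = (sqrt(2π·n) / 6) · (n/(6e))^(n).
This matches Γ(n+1)/6^(n+1) with Stirling applied to Γ.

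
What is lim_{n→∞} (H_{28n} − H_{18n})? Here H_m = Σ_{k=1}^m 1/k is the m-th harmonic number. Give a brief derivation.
lim = ln(28/18) = ln(14/9)

Euler-Maclaurin gives H_m = ln m + γ + 1/(2m) + O(1/m^2). The γ and O(1/m) terms cancel in the difference:
  H_{28n} − H_{18n} = ln(28n) − ln(18n) + O(1/n) = ln(28/18) + O(1/n).
Hence the limit is ln(28/18) = ln(14/9).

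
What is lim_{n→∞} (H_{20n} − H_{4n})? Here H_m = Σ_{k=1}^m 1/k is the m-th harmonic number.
lim = ln(20/4) = ln 5

Euler-Maclaurin gives H_m = ln m + γ + 1/(2m) + O(1/m^2). The γ and O(1/m) terms cancel in the difference:
  H_{20n} − H_{4n} = ln(20n) − ln(4n) + O(1/n) = ln(20/4) + O(1/n).
Hence the limit is ln(20/4) = ln 5.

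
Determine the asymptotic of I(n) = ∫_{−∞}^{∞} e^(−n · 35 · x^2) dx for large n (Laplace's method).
I(n) = sqrt(π/(35n))

Here φ(x) = 35 · x^2 has its unique minimum at x* = 0 with φ(x*) = 0 and φ''(x*) = 70. Laplace's method gives
  I(n) ~ e^(−n φ(x*)) · sqrt(2π / (n · φ''(x*))) = sqrt(2π / (70n)) = sqrt(π/(35n)).
This is exact: substituting u = (x − 0)·sqrt(35n) gives I(n) = (1/sqrt(35n)) ∫_{−∞}^{∞} e^(−u^2) du = sqrt(π/(35n)).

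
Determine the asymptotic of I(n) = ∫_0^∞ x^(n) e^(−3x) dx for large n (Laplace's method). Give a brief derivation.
I(n) ~ (sqrt(2π·n) / 3) · (n/(3e))^(n)

Write the integrand as exp(n ln x − 3x) and set f(x) = n ln x − 3x. Then f'(x) = n/x − 3 = 0 at x* = n/3, and f''(x*) = −n/x*^2 = −3^2/(n). Laplace's method (interior maximum) gives
  I(n) ~ e^(f(x*)) · sqrt(2π / |f''(x*)|)
        = exp(n ln(n/3) − n) · sqrt(2π · n / 3^2)
        = (n/3)^(n) e^(−n) · sqrt(2π·n) / 3
        = (sqrt(2π·n) / 3) · (n/(3e))^(n).
This matches Γ(n+1)/3^(n+1) with Stirling applied to Γ.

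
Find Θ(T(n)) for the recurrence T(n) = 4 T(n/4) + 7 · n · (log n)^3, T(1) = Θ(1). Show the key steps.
T(n) = Θ(n · (log n)^4)

Here log_4 4 = 1 and f(n) = 7 · n · (log n)^3 = Θ(n^(log_4 4) · (log n)^3). This is the extended Case 2 of the master theorem (f matches the critical exponent up to log factors), giving T(n) = Θ(n^(log_4 4) · (log n)^(3+1)) = Θ(n · (log n)^4).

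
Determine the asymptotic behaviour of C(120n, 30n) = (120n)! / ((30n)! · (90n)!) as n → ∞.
C(120n, 30n) ~ (256/27)^(30n) · sqrt(2/(3π·30n))

Write N = 30n. Apply Stirling to each factorial:
  (4N)! ~ sqrt(2π·4N) · (4N/e)^(4N),
  N! ~ sqrt(2π N) · (N/e)^N,
  (3N)! ~ sqrt(2π·3N) · (3N/e)^(3N).
The exponential factors combine to (4N)^(4N) / (N^N · (3N)^(3N)) = 4^(4N)/3^(3N) = (4^4/3^3)^N = (256/27)^N.
The square-root prefactors combine to sqrt(2π·4N) / (sqrt(2π N)·sqrt(2π·3N)) = sqrt(4 / (2π·3·N)) = sqrt(2/(3π·30n)).
Substituting N = 30n: C(120n, 30n) ~ (256/27)^(30n) · sqrt(2/(3π·30n)).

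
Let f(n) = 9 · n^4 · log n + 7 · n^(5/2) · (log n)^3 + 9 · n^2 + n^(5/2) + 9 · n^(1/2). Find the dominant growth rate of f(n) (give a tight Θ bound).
f(n) ∈ Θ(n^4 · log n)

Compare the terms by growth order. For large n, n^a · (log n)^b dominates n^a' · (log n)^b' iff a > a', or (a = a' and b > b'). Ranking the 5 terms shows the dominant one is 9 · n^4 · log n. Hence f(n) ∈ Θ(n^4 · log n).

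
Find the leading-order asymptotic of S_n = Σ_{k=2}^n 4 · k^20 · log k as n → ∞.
S_n ~ 4 · n^21 log n / 21 − 4 · n^21 / 441

By integral comparison, S_n = ∫_1^n 4 · x^20 · log x dx + O(n^20 · log n). For the integral, ∫ x^20 log x dx = n^21 log n / 21 − n^21/441 (integration by parts). Hence S_n ~ 4 · n^21 log n / 21 − 4 · n^21 / 441.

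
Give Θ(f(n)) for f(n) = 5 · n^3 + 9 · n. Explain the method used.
f(n) ∈ Θ(n^3)

Compare the terms by growth order. For large n, n^a · (log n)^b dominates n^a' · (log n)^b' iff a > a', or (a = a' and b > b'). Ranking the 2 terms shows the dominant one is 5 · n^3. Hence f(n) ∈ Θ(n^3).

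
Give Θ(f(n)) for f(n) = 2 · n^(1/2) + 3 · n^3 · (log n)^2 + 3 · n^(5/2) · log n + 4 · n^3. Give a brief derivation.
f(n) ∈ Θ(n^3 · (log n)^2)

Compare the terms by growth order. For large n, n^a · (log n)^b dominates n^a' · (log n)^b' iff a > a', or (a = a' and b > b'). Ranking the 4 terms shows the dominant one is 3 · n^3 · (log n)^2. Hence f(n) ∈ Θ(n^3 · (log n)^2).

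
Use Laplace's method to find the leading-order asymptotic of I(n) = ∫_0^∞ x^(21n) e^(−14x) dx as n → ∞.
I(n) ~ (sqrt(2π·21n) / 14) · (21n/(14e))^(21n)

Write the integrand as exp(21n ln x − 14x) and set f(x) = 21n ln x − 14x. Then f'(x) = 21n/x − 14 = 0 at x* = 21n/14, and f''(x*) = −21n/x*^2 = −14^2/(21n). Laplace's method (interior maximum) gives
  I(n) ~ e^(f(x*)) · sqrt(2π / |f''(x*)|)
        = exp(21n ln(21n/14) − 21n) · sqrt(2π · 21n / 14^2)
        = (21n/14)^(21n) e^(−21n) · sqrt(2π·21n) / 14
        = (sqrt(2π·21n) / 14) · (21n/(14e))^(21n).
This matches Γ(21n+1)/14^(21n+1) with Stirling applied to Γ.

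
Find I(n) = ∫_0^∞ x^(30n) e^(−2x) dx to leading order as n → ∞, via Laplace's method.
I(n) ~ (sqrt(2π·30n) / 2) · (30n/(2e))^(30n)

Write the integrand as exp(30n ln x − 2x) and set f(x) = 30n ln x − 2x. Then f'(x) = 30n/x − 2 = 0 at x* = 30n/2, and f''(x*) = −30n/x*^2 = −2^2/(30n). Laplace's method (interior maximum) gives
  I(n) ~ e^(f(x*)) · sqrt(2π / |f''(x*)|)
        = exp(30n ln(30n/2) − 30n) · sqrt(2π · 30n / 2^2)
        = (30n/2)^(30n) e^(−30n) · sqrt(2π·30n) / 2
        = (sqrt(2π·30n) / 2) · (30n/(2e))^(30n).
This matches Γ(30n+1)/2^(30n+1) with Stirling applied to Γ.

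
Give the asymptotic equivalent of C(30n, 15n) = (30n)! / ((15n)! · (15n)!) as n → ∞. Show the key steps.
C(30n, 15n) ~ (4)^(15n) · sqrt(1/(π·15n))

Write N = 15n. Apply Stirling to each factorial:
  (2N)! ~ sqrt(2π·2N) · (2N/e)^(2N),
  N! ~ sqrt(2π N) · (N/e)^N,
  (1N)! ~ sqrt(2π·1N) · (1N/e)^(1N).
The exponential factors combine to (2N)^(2N) / (N^N · (1N)^(1N)) = 2^(2N)/1^(1N) = (2^2/1^1)^N = (4)^N.
The square-root prefactors combine to sqrt(2π·2N) / (sqrt(2π N)·sqrt(2π·1N)) = sqrt(2 / (2π·1·N)) = sqrt(1/(π·15n)).
Substituting N = 15n: C(30n, 15n) ~ (4)^(15n) · sqrt(1/(π·15n)).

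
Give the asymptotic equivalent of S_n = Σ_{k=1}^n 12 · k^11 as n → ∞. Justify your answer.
S_n ~ n^12

By integral comparison (Euler-Maclaurin), Σ_{k=1}^n 12 · k^11 = 12 · ∫_0^n x^11 dx + O(n^11) = 12 · n^12/12 = n^12 + O(n^11). (Equivalently, Faulhaber's formula gives the same leading term.)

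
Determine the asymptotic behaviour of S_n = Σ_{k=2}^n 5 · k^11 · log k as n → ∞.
S_n ~ 5 · n^12 log n / 12 − 5 · n^12 / 144

By integral comparison, S_n = ∫_1^n 5 · x^11 · log x dx + O(n^11 · log n). For the integral, ∫ x^11 log x dx = n^12 log n / 12 − n^12/144 (integration by parts). Hence S_n ~ 5 · n^12 log n / 12 − 5 · n^12 / 144.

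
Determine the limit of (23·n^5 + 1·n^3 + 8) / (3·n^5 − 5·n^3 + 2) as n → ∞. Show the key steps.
lim = 23/3

For large n the leading n^5 terms dominate both numerator and denominator. Dividing top and bottom by n^5, every other term tends to 0, leaving 23/3.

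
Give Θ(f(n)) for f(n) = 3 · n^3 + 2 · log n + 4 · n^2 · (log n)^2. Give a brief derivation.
f(n) ∈ Θ(n^3)

Compare the terms by growth order. For large n, n^a · (log n)^b dominates n^a' · (log n)^b' iff a > a', or (a = a' and b > b'). Ranking the 3 terms shows the dominant one is 3 · n^3. Hence f(n) ∈ Θ(n^3).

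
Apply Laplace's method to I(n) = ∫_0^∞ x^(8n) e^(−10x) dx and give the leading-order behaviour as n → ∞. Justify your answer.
I(n) ~ (sqrt(2π·8n) / 10) · (8n/(10e))^(8n)

Write the integrand as exp(8n ln x − 10x) and set f(x) = 8n ln x − 10x. Then f'(x) = 8n/x − 10 = 0 at x* = 8n/10, and f''(x*) = −8n/x*^2 = −10^2/(8n). Laplace's method (interior maximum) gives
  I(n) ~ e^(f(x*)) · sqrt(2π / |f''(x*)|)
        = exp(8n ln(8n/10) − 8n) · sqrt(2π · 8n / 10^2)
        = (8n/10)^(8n) e^(−8n) · sqrt(2π·8n) / 10
        = (sqrt(2π·8n) / 10) · (8n/(10e))^(8n).
This matches Γ(8n+1)/10^(8n+1) with Stirling applied to Γ.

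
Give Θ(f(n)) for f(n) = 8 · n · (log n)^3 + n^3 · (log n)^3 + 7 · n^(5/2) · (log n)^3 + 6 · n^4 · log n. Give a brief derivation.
f(n) ∈ Θ(n^4 · log n)

Compare the terms by growth order. For large n, n^a · (log n)^b dominates n^a' · (log n)^b' iff a > a', or (a = a' and b > b'). Ranking the 4 terms shows the dominant one is 6 · n^4 · log n. Hence f(n) ∈ Θ(n^4 · log n).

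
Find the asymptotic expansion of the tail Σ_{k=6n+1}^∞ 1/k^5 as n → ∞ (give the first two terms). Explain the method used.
Σ_{k>6n} 1/k^5 = 1/(4 · (6n)^4) − 1/(2 · (6n)^5) + O(1/(6n)^6)

Compare to the integral: ∫_{6n}^∞ x^(−5) dx = [−x^(−4)/4]_{6n}^∞ = 1/((5−1)·(6n)^4). The Euler-Maclaurin correction adds −f(6n)/2 = −1/(2·(6n)^5). Euler-Maclaurin then gives
  Σ_{k>6n} 1/k^5 = ∫_{6n}^∞ dx/x^5 − 1/(2·(6n)^5) + O(1/(6n)^6).
(Equivalently this is ζ(5) − Σ_{k≤6n} 1/k^5.)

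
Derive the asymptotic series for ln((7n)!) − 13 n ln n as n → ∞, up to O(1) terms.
ln((7n)!) − 13 n ln n = −6 n ln n + 7(ln 7 − 1) n + (1/2) ln(2π·7n) + O(1/n)

Stirling: ln((7n)!) = 7n ln(7n) − 7n + (1/2) ln(2π·7n) + O(1/n).
Expand 7n ln(7n) = 7n (ln n + ln 7) = 7n ln n + 7n ln 7.
Subtract 13n ln n: leading term is (7 − 13) n ln n = −6 n ln n. The next term is 7n ln 7 − 7n = 7(ln 7 − 1) n. Then the (1/2) ln(2π·7n) correction.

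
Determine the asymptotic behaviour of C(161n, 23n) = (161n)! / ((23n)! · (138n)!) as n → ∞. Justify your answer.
C(161n, 23n) ~ (823543/46656)^(23n) · sqrt(7/(12π·23n))

Write N = 23n. Apply Stirling to each factorial:
  (7N)! ~ sqrt(2π·7N) · (7N/e)^(7N),
  N! ~ sqrt(2π N) · (N/e)^N,
  (6N)! ~ sqrt(2π·6N) · (6N/e)^(6N).
The exponential factors combine to (7N)^(7N) / (N^N · (6N)^(6N)) = 7^(7N)/6^(6N) = (7^7/6^6)^N = (823543/46656)^N.
The square-root prefactors combine to sqrt(2π·7N) / (sqrt(2π N)·sqrt(2π·6N)) = sqrt(7 / (2π·6·N)) = sqrt(7/(12π·23n)).
Substituting N = 23n: C(161n, 23n) ~ (823543/46656)^(23n) · sqrt(7/(12π·23n)).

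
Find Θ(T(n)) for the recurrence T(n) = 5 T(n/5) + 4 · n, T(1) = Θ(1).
T(n) = Θ(n log n)

log_5 5 = 1, and f(n) = 4 · n = Θ(n^(log_5 5)). This is Case 2 of the master theorem: T(n) = Θ(f(n) · log n) = Θ(n log n).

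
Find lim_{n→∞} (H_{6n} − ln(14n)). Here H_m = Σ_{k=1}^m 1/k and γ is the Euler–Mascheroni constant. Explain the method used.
lim = ln(3/7) + γ

By Euler-Maclaurin, H_m = ln m + γ + O(1/m). So
  H_{6n} − ln(14n) = ln(6n) + γ − ln(14n) + O(1/n)
                       = ln(6/14) + γ + O(1/n).
Hence the limit is ln(6/14) + γ (= ln(3/7)).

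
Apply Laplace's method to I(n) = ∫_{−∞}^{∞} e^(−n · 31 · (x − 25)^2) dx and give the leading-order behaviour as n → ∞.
I(n) = sqrt(π/(31n))

Here φ(x) = 31 · (x − 25)^2 has its unique minimum at x* = 25 with φ(x*) = 0 and φ''(x*) = 62. Laplace's method gives
  I(n) ~ e^(−n φ(x*)) · sqrt(2π / (n · φ''(x*))) = sqrt(2π / (62n)) = sqrt(π/(31n)).
This is exact: substituting u = (x − 25)·sqrt(31n) gives I(n) = (1/sqrt(31n)) ∫_{−∞}^{∞} e^(−u^2) du = sqrt(π/(31n)).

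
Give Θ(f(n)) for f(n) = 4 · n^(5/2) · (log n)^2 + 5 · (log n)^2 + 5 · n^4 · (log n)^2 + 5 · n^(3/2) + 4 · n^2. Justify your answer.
f(n) ∈ Θ(n^4 · (log n)^2)

Compare the terms by growth order. For large n, n^a · (log n)^b dominates n^a' · (log n)^b' iff a > a', or (a = a' and b > b'). Ranking the 5 terms shows the dominant one is 5 · n^4 · (log n)^2. Hence f(n) ∈ Θ(n^4 · (log n)^2).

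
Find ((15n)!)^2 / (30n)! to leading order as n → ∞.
((15n)!)^2/(30n)! ~ ((2π·15n)^(1/2) / sqrt(2)) · 2^(−2·15n)  →  0

Write N = 15n. Stirling: N! ~ sqrt(2π N)(N/e)^N and (2N)! ~ sqrt(2π·2N)·(2N/e)^(2N).
  (N!)^2/(2N)! ~ (2π N)^(2/2) (N/e)^(2N) / [sqrt(2π·2N) (2N/e)^(2N)]
     = (2π N)^(2/2) / sqrt(2π·2N) · (N/(2N))^(2N)
     = (2π N)^((2−1)/2) / sqrt(2) · 2^(−2N).
Since 2^2 > 1, the factor 2^(−2N) decays exponentially, so the ratio → 0. Substituting N = 15n gives the stated form.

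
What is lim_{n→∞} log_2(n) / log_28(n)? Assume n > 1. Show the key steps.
lim = ln(28) / ln(2) = log_2(28)

Change of base: log_2(n) = ln n / ln 2 and log_28(n) = ln n / ln 28. The ratio is (ln n / ln 2) · (ln 28 / ln n) = ln 28 / ln 2, a constant independent of n. So the limit is ln 28 / ln 2 = log_2(28).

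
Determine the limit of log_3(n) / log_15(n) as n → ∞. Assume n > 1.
lim = ln(15) / ln(3) = log_3(15)

Change of base: log_3(n) = ln n / ln 3 and log_15(n) = ln n / ln 15. The ratio is (ln n / ln 3) · (ln 15 / ln n) = ln 15 / ln 3, a constant independent of n. So the limit is ln 15 / ln 3 = log_3(15).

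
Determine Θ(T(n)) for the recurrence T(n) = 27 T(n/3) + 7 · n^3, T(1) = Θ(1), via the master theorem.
T(n) = Θ(n^3 log n)

log_3 27 = 3, and f(n) = 7 · n^3 = Θ(n^(log_3 27)). This is Case 2 of the master theorem: T(n) = Θ(f(n) · log n) = Θ(n^3 log n).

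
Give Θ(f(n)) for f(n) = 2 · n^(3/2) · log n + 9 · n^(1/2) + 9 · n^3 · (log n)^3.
f(n) ∈ Θ(n^3 · (log n)^3)

Compare the terms by growth order. For large n, n^a · (log n)^b dominates n^a' · (log n)^b' iff a > a', or (a = a' and b > b'). Ranking the 3 terms shows the dominant one is 9 · n^3 · (log n)^3. Hence f(n) ∈ Θ(n^3 · (log n)^3).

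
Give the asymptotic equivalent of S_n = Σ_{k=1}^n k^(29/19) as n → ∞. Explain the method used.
S_n ~ (19/48) · n^(48/19)

Integral comparison: Σ_{k=1}^n k^(29/19) = ∫_0^n x^(29/19) dx + O(n^(29/19)). The integral is n^(1 + 29/19) / (1 + 29/19) = n^((29+19)/19) / ((29+19)/19) = (19/48) · n^(48/19).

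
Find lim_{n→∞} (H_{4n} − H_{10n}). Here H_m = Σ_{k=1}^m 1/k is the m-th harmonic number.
lim = ln(4/10) = ln(2/5)

Euler-Maclaurin gives H_m = ln m + γ + 1/(2m) + O(1/m^2). The γ and O(1/m) terms cancel in the difference:
  H_{4n} − H_{10n} = ln(4n) − ln(10n) + O(1/n) = ln(4/10) + O(1/n).
Hence the limit is ln(4/10) = ln(2/5).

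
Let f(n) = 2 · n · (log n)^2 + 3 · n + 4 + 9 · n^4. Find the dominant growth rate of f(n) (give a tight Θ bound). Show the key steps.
f(n) ∈ Θ(n^4)

Compare the terms by growth order. For large n, n^a · (log n)^b dominates n^a' · (log n)^b' iff a > a', or (a = a' and b > b'). Ranking the 4 terms shows the dominant one is 9 · n^4. Hence f(n) ∈ Θ(n^4).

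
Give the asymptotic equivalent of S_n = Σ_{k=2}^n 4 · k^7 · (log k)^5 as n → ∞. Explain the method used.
S_n ~ n^8 · (log n)^5 / 2

By integral comparison, S_n = ∫_1^n 4 · x^7 · (log x)^5 dx + O(n^7 · (log n)^5). For the integral, the leading term of ∫_1^n x^7 (log x)^5 dx is n^8/8 · (log n)^5 (by repeated integration by parts; each step lowers the log-exponent and produces a relatively O(1/log n) correction). Hence S_n ~ n^8 · (log n)^5 / 2.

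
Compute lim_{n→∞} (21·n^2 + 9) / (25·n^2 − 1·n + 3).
lim = 21/25

For large n the leading n^2 terms dominate both numerator and denominator. Dividing top and bottom by n^2, every other term tends to 0, leaving 21/25.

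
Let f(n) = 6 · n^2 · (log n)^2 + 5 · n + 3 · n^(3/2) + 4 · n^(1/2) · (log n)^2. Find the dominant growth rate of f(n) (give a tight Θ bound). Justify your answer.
f(n) ∈ Θ(n^2 · (log n)^2)

Compare the terms by growth order. For large n, n^a · (log n)^b dominates n^a' · (log n)^b' iff a > a', or (a = a' and b > b'). Ranking the 4 terms shows the dominant one is 6 · n^2 · (log n)^2. Hence f(n) ∈ Θ(n^2 · (log n)^2).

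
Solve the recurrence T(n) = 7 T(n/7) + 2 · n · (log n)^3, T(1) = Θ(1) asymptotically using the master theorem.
T(n) = Θ(n · (log n)^4)

Here log_7 7 = 1 and f(n) = 2 · n · (log n)^3 = Θ(n^(log_7 7) · (log n)^3). This is the extended Case 2 of the master theorem (f matches the critical exponent up to log factors), giving T(n) = Θ(n^(log_7 7) · (log n)^(3+1)) = Θ(n · (log n)^4).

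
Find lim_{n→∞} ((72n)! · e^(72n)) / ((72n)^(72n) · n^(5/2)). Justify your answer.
lim = 0

Stirling: (72n)! ~ sqrt(2π·72n) · (72n/e)^(72n). Hence
  (72n)! · e^(72n) / (72n)^(72n) ~ sqrt(2π·72n).
Dividing by n^(5/2): sqrt(2π·72n) / n^(5/2) = sqrt(2π·72) · n^((1−5)/2), so the expression behaves like sqrt(2π·72) · n^((1−5)/2) → 0.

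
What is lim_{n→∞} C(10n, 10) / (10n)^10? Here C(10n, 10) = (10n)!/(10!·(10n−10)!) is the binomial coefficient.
lim = 1/10! = 1/3628800

With N = 10n → ∞: C(N, 10) / N^10 = [N(N−1)…(N−9)] / (10! · N^10) = (1/10!) · 1 · (1 − 1/(10n)) · … · (1 − 9/(10n)). Each factor → 1 as N → ∞, so the limit is 1/10! = 1/3628800.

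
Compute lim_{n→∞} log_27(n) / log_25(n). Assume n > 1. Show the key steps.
lim = ln(25) / ln(27) = log_27(25)

Change of base: log_27(n) = ln n / ln 27 and log_25(n) = ln n / ln 25. The ratio is (ln n / ln 27) · (ln 25 / ln n) = ln 25 / ln 27, a constant independent of n. So the limit is ln 25 / ln 27 = log_27(25).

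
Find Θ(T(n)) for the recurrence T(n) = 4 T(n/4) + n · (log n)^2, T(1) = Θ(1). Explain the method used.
T(n) = Θ(n · (log n)^3)

Here log_4 4 = 1 and f(n) = n · (log n)^2 = Θ(n^(log_4 4) · (log n)^2). This is the extended Case 2 of the master theorem (f matches the critical exponent up to log factors), giving T(n) = Θ(n^(log_4 4) · (log n)^(2+1)) = Θ(n · (log n)^3).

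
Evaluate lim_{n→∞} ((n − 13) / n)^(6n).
lim = e^(−78)

Rewrite as (1 − 13/n)^(6n). By the standard limit (1 + x/n)^n → e^x, we have (1 − 13/n)^n → e^(−13), and raising to the 6th power gives e^(−78).
More precisely, ln[(1 − 13/n)^(6n)] = 6n · ln(1 − 13/n) = 6n · (-13/n + O(1/n^2)) = -78 + O(1/n) → -78.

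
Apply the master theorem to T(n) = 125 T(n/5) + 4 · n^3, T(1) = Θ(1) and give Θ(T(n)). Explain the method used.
T(n) = Θ(n^3 log n)

log_5 125 = 3, and f(n) = 4 · n^3 = Θ(n^(log_5 125)). This is Case 2 of the master theorem: T(n) = Θ(f(n) · log n) = Θ(n^3 log n).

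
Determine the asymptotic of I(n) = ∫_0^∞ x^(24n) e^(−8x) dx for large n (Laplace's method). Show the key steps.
I(n) ~ (sqrt(2π·24n) / 8) · (24n/(8e))^(24n)

Write the integrand as exp(24n ln x − 8x) and set f(x) = 24n ln x − 8x. Then f'(x) = 24n/x − 8 = 0 at x* = 24n/8, and f''(x*) = −24n/x*^2 = −8^2/(24n). Laplace's method (interior maximum) gives
  I(n) ~ e^(f(x*)) · sqrt(2π / |f''(x*)|)
        = exp(24n ln(24n/8) − 24n) · sqrt(2π · 24n / 8^2)
        = (24n/8)^(24n) e^(−24n) · sqrt(2π·24n) / 8
        = (sqrt(2π·24n) / 8) · (24n/(8e))^(24n).
This matches Γ(24n+1)/8^(24n+1) with Stirling applied to Γ.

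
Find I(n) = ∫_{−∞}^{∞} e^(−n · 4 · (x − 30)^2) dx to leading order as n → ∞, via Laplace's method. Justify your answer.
I(n) = sqrt(π/(4n))

Here φ(x) = 4 · (x − 30)^2 has its unique minimum at x* = 30 with φ(x*) = 0 and φ''(x*) = 8. Laplace's method gives
  I(n) ~ e^(−n φ(x*)) · sqrt(2π / (n · φ''(x*))) = sqrt(2π / (8n)) = sqrt(π/(4n)).
This is exact: substituting u = (x − 30)·sqrt(4n) gives I(n) = (1/sqrt(4n)) ∫_{−∞}^{∞} e^(−u^2) du = sqrt(π/(4n)).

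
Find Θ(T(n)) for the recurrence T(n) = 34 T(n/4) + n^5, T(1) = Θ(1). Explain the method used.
T(n) = Θ(n^5)

log_4 34 ≈ 2.544. f(n) = n^5 dominates n^(log_4 34) since 5 > 2.544, and the regularity condition a·f(n/b) = 34·(n/4)^5 = (34/1024)·n^5 ≤ c·f(n) holds with c = 34/1024 ≈ 0.0332 < 1. So this is Case 3: T(n) = Θ(f(n)) = Θ(n^5).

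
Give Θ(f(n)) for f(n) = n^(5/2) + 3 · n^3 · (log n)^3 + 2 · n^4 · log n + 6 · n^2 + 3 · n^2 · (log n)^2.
f(n) ∈ Θ(n^4 · log n)

Compare the terms by growth order. For large n, n^a · (log n)^b dominates n^a' · (log n)^b' iff a > a', or (a = a' and b > b'). Ranking the 5 terms shows the dominant one is 2 · n^4 · log n. Hence f(n) ∈ Θ(n^4 · log n).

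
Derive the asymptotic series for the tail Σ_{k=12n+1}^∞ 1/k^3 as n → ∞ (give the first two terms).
Σ_{k>12n} 1/k^3 = 1/(2 · (12n)^2) − 1/(2 · (12n)^3) + O(1/(12n)^4)

Compare to the integral: ∫_{12n}^∞ x^(−3) dx = [−x^(−2)/2]_{12n}^∞ = 1/((3−1)·(12n)^2). The Euler-Maclaurin correction adds −f(12n)/2 = −1/(2·(12n)^3). Euler-Maclaurin then gives
  Σ_{k>12n} 1/k^3 = ∫_{12n}^∞ dx/x^3 − 1/(2·(12n)^3) + O(1/(12n)^4).
(Equivalently this is ζ(3) − Σ_{k≤12n} 1/k^3.)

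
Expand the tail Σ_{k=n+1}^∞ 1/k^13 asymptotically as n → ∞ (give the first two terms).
Σ_{k>n} 1/k^13 = 1/(12 · n^12) − 1/(2 · n^13) + O(1/n^14)

Compare to the integral: ∫_{n}^∞ x^(−13) dx = [−x^(−12)/12]_{n}^∞ = 1/((13−1)·n^12). The Euler-Maclaurin correction adds −f(n)/2 = −1/(2·n^13). Euler-Maclaurin then gives
  Σ_{k>n} 1/k^13 = ∫_{n}^∞ dx/x^13 − 1/(2·n^13) + O(1/n^14).
(Equivalently this is ζ(13) − Σ_{k≤n} 1/k^13.)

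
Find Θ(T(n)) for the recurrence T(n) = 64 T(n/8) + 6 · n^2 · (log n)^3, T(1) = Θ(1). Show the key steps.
T(n) = Θ(n^2 · (log n)^4)

Here log_8 64 = 2 and f(n) = 6 · n^2 · (log n)^3 = Θ(n^(log_8 64) · (log n)^3). This is the extended Case 2 of the master theorem (f matches the critical exponent up to log factors), giving T(n) = Θ(n^(log_8 64) · (log n)^(3+1)) = Θ(n^2 · (log n)^4).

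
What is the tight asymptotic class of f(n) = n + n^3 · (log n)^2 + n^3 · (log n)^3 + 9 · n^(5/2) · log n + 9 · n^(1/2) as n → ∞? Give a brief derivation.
f(n) ∈ Θ(n^3 · (log n)^3)

Compare the terms by growth order. For large n, n^a · (log n)^b dominates n^a' · (log n)^b' iff a > a', or (a = a' and b > b'). Ranking the 5 terms shows the dominant one is n^3 · (log n)^3. Hence f(n) ∈ Θ(n^3 · (log n)^3).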